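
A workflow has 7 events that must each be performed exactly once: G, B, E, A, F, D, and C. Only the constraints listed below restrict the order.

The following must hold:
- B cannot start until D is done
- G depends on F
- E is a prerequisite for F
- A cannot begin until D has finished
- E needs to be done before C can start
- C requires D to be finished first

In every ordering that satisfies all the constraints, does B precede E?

No

No chain of constraints connects B to E in either direction.
There exist valid orderings with E before B, so B is not required to come first.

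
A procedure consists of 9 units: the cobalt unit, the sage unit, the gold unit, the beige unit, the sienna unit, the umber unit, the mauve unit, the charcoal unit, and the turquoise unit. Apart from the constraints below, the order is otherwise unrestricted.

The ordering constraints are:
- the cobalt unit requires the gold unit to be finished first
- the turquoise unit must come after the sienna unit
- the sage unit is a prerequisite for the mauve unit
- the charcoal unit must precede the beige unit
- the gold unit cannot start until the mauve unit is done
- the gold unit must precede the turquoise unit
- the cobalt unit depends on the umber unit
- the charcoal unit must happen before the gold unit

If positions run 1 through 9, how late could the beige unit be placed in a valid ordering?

Nothing depends on the beige unit, so it can be the final unit, position 9.

9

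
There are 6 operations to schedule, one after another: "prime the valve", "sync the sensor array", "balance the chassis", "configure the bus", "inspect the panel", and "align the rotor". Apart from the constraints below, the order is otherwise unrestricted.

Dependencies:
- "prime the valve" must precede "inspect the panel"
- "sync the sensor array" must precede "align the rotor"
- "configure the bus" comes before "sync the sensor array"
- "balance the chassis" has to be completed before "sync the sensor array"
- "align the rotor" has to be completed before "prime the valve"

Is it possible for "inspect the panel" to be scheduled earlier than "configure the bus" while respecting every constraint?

There is a dependency chain "configure the bus" → "sync the sensor array" → "align the rotor" → "prime the valve" → "inspect the panel", so "inspect the panel" always comes after "configure the bus".
So no valid ordering can have "inspect the panel" before "configure the bus".

No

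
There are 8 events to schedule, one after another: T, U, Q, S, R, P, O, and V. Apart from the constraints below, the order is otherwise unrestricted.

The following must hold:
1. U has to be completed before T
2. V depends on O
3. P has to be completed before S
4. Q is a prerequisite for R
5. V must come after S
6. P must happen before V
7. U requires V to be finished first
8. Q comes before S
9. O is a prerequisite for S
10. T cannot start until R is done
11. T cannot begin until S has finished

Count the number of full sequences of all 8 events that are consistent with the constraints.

30

The events with no prerequisites are Q, P, O; any of them can be placed first.
Enumerating by repeatedly choosing an available event (one whose prerequisites are all placed) gives 30 distinct complete orderings.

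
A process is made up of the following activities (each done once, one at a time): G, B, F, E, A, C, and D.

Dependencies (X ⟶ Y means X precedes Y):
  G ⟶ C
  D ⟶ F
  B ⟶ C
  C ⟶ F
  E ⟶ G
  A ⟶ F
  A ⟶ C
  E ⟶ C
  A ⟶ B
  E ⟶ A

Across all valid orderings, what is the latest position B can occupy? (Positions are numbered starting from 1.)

Following every chain forward from B, the activities that must come later are F, C — 2 of them.
So at least 2 activities follow B, putting B no later than position 5. That position is achievable by scheduling everything else first.

5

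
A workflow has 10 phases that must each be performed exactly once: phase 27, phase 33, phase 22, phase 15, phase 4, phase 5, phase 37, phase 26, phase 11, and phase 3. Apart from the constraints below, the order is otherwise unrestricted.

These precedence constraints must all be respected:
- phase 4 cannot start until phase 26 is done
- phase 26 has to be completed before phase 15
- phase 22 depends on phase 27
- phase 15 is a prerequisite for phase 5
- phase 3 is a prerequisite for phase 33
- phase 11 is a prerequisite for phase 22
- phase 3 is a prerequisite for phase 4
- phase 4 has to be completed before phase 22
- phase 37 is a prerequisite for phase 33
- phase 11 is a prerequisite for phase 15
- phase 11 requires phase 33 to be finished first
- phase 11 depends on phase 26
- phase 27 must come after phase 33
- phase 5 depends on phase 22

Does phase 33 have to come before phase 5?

Chaining the stated constraints: phase 33 → phase 27 → phase 22 → phase 5.
Hence phase 33 necessarily comes before phase 5.

Yes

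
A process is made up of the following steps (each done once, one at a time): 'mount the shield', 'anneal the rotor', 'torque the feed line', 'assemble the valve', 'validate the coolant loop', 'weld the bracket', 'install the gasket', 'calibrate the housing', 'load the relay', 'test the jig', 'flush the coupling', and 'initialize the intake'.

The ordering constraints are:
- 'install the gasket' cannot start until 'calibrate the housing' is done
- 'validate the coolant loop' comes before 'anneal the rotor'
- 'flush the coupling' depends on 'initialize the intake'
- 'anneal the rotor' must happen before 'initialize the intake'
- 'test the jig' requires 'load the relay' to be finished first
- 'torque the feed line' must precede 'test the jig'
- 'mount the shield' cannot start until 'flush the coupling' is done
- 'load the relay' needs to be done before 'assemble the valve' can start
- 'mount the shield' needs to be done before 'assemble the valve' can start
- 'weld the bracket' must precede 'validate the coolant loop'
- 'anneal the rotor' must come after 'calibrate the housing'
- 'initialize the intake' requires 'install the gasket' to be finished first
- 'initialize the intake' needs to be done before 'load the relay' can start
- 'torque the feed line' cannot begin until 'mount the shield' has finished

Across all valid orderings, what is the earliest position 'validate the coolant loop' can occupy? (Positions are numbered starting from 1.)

2

The only step forced before 'validate the coolant loop' (directly or transitively) is 'weld the bracket'.
With 1 mandatory predecessor, the earliest 'validate the coolant loop' can sit is position 1+1 = 2, and placing just that one first achieves it.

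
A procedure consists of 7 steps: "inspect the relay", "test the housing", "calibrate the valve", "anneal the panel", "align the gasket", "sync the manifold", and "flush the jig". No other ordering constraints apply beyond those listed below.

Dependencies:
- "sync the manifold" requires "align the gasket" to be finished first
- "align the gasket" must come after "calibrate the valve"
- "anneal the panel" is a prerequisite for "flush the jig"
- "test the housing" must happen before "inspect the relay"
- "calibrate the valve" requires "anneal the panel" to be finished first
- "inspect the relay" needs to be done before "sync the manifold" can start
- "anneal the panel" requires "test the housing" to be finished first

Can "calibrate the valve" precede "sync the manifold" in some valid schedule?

"calibrate the valve" is actually forced before "sync the manifold" by the constraints, so certainly some valid ordering has "calibrate the valve" first.

Yes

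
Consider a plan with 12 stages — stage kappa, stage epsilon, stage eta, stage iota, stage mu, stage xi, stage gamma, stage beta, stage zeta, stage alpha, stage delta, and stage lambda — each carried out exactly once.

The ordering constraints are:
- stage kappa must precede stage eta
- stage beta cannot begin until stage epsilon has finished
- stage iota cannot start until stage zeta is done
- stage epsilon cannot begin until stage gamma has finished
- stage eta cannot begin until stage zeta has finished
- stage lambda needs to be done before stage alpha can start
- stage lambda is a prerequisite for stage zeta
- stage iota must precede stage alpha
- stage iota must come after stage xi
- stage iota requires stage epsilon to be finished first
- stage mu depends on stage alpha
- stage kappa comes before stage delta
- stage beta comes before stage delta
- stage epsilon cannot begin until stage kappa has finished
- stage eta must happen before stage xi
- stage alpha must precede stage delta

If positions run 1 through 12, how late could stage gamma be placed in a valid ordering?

6

The stages that are forced after stage gamma, directly or by a chain of constraints, are stage epsilon, stage iota, stage mu, stage beta, stage alpha, stage delta. That's 6 stages.
With 6 mandatory successors out of 12 stages total, the latest slot for stage gamma is 12−6 = 6, and it's reachable by doing all non-successors before stage gamma.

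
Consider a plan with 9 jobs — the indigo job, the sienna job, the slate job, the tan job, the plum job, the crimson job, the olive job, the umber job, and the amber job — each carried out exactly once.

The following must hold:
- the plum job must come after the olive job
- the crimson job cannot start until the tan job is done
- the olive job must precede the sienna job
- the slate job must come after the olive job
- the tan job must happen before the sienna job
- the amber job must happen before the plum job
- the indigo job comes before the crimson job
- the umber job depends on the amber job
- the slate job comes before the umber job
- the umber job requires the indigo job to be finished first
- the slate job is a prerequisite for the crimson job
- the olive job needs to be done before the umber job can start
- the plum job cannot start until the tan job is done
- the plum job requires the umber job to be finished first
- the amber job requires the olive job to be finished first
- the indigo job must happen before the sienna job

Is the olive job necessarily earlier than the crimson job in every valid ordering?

Yes

Chaining the stated constraints: the olive job → the slate job → the crimson job.
That forces the olive job before the crimson job in every valid schedule.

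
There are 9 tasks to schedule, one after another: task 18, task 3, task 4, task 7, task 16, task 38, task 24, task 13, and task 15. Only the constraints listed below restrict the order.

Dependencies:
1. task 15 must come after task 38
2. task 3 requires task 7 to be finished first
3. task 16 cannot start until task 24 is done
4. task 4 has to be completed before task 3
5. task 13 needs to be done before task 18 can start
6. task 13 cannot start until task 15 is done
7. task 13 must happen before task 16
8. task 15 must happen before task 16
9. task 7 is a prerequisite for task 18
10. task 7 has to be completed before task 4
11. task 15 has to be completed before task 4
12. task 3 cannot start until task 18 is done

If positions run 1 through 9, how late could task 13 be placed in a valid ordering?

6

The tasks that are forced after task 13, directly or by a chain of constraints, are task 18, task 3, task 16. That's 3 tasks.
With 3 mandatory successors out of 9 tasks total, the latest slot for task 13 is 9−3 = 6, and it's reachable by doing all non-successors before task 13.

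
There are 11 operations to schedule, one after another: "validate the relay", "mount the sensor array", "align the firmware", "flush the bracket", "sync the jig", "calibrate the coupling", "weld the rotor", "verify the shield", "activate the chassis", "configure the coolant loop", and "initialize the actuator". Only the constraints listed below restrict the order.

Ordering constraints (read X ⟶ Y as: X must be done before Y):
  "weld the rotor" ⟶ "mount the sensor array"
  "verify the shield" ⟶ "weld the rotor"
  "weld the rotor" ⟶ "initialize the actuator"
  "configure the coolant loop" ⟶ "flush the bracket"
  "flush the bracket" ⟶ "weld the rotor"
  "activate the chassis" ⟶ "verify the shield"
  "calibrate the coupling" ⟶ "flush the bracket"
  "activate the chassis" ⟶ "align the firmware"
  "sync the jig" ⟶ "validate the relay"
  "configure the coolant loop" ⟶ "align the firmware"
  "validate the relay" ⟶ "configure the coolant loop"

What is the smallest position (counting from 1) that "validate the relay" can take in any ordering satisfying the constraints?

2

Working backwards through the constraints from "validate the relay", its only required predecessor is "sync the jig".
With 1 mandatory predecessor, the earliest "validate the relay" can sit is position 1+1 = 2, and placing just that one first achieves it.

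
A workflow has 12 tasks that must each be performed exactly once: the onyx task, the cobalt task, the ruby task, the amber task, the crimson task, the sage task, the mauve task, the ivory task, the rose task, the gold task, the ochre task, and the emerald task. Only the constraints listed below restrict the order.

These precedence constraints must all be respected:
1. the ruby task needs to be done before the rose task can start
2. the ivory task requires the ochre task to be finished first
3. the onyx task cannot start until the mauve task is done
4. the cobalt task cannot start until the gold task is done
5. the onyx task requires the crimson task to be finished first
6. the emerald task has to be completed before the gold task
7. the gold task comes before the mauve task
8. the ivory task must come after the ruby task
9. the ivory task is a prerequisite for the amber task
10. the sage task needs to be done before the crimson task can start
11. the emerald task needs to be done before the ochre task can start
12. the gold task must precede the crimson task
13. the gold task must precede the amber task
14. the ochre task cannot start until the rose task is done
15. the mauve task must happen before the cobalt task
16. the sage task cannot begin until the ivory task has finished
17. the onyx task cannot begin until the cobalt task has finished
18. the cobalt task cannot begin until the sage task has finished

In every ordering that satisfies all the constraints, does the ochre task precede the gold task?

No chain of constraints connects the ochre task to the gold task in either direction.
A valid ordering placing the gold task before the ochre task exists, so the answer is no.

No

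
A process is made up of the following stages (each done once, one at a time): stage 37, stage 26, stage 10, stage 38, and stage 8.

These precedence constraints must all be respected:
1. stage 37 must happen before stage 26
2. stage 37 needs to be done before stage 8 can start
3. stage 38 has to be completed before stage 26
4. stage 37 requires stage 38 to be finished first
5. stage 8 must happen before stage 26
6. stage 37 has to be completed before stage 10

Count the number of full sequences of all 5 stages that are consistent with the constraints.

3

Only stage 38 has no prerequisites, so it must go first.
Counting all ways to extend the partial order to a total order gives 3.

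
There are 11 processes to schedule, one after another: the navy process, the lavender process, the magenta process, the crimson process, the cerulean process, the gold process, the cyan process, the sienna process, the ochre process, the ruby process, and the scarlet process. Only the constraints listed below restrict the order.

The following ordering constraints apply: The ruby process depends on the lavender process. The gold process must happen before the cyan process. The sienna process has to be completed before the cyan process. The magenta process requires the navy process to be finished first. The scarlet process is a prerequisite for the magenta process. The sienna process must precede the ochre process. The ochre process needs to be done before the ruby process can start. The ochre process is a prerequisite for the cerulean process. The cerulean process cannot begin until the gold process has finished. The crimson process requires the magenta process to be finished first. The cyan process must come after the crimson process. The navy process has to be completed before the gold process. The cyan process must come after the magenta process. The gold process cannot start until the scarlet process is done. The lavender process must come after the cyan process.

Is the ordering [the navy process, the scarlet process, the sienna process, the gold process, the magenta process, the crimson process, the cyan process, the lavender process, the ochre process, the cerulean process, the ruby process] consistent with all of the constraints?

Yes

Going through the constraints one by one, each required predecessor appears earlier in the sequence than its dependent — e.g. the sienna process (position 3) is before the ochre process (position 9), as required.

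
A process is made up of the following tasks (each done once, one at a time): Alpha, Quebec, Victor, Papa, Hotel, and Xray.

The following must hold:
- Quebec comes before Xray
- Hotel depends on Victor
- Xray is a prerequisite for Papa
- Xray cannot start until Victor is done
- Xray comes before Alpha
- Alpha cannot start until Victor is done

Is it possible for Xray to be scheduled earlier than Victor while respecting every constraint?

No

Following Victor → Xray, Victor must precede Xray in every valid ordering.
Hence Xray can never be scheduled before Victor.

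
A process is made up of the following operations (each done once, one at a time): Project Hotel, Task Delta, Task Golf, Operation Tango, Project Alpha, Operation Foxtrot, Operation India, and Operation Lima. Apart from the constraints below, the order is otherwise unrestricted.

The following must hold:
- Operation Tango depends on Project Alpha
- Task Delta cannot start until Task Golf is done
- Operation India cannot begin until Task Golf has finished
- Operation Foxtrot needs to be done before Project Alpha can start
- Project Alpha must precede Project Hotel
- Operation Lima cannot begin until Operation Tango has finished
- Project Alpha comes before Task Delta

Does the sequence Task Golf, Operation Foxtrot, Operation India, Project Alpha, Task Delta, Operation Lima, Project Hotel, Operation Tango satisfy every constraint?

No

In the proposed order, Operation Lima appears before Operation Tango.
Since Operation Tango is required before Operation Lima, the ordering is invalid.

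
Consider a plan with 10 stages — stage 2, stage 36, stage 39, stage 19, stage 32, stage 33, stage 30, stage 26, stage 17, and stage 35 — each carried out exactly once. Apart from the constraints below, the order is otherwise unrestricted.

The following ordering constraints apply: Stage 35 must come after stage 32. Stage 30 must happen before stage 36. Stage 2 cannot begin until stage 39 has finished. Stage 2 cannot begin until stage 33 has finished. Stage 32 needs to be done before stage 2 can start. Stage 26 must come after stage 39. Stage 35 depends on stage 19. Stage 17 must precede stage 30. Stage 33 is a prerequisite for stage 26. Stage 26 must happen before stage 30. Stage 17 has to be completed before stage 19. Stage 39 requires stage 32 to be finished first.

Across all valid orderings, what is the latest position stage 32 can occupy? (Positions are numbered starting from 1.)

Following every chain forward from stage 32, the stages that must come later are stage 2, stage 36, stage 39, stage 30, stage 26, stage 35 — 6 of them.
So at least 6 stages follow stage 32, putting stage 32 no later than position 4. That position is achievable by scheduling everything else first.

4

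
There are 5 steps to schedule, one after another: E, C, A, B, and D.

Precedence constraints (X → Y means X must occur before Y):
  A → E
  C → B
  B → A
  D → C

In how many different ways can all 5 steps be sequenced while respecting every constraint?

1

D is the only step with nothing required before it, so every ordering starts there.
Every step is then forced in turn, so only 1 complete ordering is consistent with the constraints.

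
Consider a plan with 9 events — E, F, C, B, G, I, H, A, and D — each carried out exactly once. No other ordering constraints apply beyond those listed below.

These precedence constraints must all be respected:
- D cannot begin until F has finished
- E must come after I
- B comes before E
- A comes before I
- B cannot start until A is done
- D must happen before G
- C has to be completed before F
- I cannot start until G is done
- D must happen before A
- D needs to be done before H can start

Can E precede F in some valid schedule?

No

Following F → D → G → I → E, F must precede E in every valid ordering.
So no valid ordering can have E before F.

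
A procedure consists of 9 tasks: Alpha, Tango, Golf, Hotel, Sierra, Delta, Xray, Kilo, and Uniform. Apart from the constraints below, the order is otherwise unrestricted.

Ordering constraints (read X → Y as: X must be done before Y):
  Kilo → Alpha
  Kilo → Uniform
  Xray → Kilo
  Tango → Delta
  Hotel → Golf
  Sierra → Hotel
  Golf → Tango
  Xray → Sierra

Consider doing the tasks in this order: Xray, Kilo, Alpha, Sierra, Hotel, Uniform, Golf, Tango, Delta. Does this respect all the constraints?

Yes

Every stated constraint is respected: Kilo sits at position 2, ahead of Uniform at position 6, and each of the other listed pairs likewise has the predecessor earlier in the sequence.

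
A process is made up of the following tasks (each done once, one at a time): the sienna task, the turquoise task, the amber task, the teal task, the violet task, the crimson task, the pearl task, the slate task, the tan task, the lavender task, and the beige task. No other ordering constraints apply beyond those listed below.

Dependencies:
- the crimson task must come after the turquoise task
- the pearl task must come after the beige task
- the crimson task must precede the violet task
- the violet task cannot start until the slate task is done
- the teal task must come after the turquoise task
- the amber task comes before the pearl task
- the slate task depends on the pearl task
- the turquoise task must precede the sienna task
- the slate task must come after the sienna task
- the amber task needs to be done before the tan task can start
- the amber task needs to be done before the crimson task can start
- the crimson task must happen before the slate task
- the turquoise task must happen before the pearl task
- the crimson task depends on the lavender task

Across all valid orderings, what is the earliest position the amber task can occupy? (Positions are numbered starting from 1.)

Nothing is required before the amber task; it can be the very first task.

1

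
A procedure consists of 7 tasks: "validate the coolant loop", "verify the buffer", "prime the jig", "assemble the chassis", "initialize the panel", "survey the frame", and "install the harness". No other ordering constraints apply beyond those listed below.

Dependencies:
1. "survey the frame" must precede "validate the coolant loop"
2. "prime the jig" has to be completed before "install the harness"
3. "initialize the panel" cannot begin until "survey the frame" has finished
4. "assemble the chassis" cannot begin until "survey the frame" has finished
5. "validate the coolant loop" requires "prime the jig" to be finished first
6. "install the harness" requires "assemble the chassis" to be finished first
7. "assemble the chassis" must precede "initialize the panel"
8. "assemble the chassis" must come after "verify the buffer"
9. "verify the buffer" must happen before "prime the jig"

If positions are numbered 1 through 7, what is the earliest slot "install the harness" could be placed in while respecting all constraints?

5

Every task that must precede "install the harness" has to come before it. Tracing all chains that end at "install the harness", those tasks are: "verify the buffer", "prime the jig", "assemble the chassis", "survey the frame" — 4 in total.
With 4 mandatory predecessors, the earliest "install the harness" can sit is position 4+1 = 5, and placing just those 4 first achieves it.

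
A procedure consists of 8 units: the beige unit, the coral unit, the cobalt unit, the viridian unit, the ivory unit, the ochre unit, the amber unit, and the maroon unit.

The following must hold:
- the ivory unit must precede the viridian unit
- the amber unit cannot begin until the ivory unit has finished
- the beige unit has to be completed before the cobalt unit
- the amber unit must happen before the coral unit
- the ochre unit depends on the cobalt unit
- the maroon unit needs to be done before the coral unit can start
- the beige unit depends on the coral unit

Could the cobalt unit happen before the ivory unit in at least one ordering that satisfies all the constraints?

No

There is a dependency chain the ivory unit → the amber unit → the coral unit → the beige unit → the cobalt unit, so the cobalt unit always comes after the ivory unit.
So no valid ordering can have the cobalt unit before the ivory unit.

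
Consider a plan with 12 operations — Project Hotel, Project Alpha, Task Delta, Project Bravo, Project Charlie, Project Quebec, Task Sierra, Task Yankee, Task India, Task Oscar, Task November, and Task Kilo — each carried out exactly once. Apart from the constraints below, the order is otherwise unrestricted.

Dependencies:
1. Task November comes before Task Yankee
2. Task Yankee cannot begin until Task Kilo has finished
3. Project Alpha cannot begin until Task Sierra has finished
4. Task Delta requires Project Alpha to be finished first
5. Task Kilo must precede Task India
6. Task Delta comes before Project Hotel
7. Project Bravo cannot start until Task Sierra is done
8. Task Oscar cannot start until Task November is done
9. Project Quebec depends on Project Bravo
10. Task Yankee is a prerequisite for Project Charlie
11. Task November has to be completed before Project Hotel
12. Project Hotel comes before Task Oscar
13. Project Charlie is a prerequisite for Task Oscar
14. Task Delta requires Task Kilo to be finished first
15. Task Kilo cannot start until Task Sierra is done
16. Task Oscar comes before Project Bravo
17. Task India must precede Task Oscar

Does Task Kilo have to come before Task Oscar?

Following the dependencies: Task Kilo → Task India → Task Oscar.
That forces Task Kilo before Task Oscar in every valid schedule.

Yes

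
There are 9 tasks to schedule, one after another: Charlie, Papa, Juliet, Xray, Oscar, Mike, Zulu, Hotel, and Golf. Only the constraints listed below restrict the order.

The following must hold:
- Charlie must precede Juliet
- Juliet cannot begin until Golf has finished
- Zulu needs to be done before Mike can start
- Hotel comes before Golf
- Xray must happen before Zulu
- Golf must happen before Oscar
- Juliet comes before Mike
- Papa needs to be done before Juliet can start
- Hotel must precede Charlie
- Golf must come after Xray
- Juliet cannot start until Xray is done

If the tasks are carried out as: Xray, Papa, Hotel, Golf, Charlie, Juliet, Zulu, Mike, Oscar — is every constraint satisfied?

Checking each listed constraint against this order: for instance, Xray is in position 1 and Zulu in position 7, so that constraint holds — and the remaining constraints check out the same way.

Yes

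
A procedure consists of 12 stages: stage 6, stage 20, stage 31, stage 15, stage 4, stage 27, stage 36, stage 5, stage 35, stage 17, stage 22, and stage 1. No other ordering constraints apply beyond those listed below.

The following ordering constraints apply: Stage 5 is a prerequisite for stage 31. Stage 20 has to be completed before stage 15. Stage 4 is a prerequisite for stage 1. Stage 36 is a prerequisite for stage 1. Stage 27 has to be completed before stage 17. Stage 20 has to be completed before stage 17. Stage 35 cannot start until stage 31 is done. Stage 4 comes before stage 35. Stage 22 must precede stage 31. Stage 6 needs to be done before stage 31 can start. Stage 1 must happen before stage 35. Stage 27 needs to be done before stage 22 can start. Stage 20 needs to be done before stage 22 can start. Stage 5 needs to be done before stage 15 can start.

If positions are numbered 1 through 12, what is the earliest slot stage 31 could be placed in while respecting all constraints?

6

The stages that are forced before stage 31, directly or transitively, are stage 6, stage 20, stage 27, stage 5, stage 22. That's 5 stages.
With 5 mandatory predecessors, the earliest stage 31 can sit is position 5+1 = 6, and placing just those 5 first achieves it.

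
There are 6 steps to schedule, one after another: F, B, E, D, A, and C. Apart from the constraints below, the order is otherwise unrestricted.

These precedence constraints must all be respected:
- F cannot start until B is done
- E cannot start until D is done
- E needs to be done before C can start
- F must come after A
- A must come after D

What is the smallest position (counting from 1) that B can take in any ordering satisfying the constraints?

Nothing is required before B; it can be the very first step.

1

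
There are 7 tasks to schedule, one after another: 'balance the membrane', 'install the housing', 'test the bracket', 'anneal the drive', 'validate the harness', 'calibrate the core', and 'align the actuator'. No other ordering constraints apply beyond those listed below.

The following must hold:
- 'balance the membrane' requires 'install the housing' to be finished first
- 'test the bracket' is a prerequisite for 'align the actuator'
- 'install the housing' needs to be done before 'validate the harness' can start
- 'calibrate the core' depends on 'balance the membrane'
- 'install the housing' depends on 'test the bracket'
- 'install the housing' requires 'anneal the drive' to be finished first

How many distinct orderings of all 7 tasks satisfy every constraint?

2 tasks have no prerequisites ('test the bracket', 'anneal the drive'), so any of them could come first.
Counting all ways to extend the partial order to a total order gives 33.

33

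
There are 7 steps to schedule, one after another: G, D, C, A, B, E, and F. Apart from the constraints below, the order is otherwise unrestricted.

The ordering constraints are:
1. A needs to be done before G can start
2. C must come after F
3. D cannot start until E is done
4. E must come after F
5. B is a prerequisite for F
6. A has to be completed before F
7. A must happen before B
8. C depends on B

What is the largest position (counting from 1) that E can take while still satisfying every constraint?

Following the constraints forward from E, its only required successor is D.
So at least 1 step follows E, putting E no later than position 6. That position is achievable by scheduling everything else first.

6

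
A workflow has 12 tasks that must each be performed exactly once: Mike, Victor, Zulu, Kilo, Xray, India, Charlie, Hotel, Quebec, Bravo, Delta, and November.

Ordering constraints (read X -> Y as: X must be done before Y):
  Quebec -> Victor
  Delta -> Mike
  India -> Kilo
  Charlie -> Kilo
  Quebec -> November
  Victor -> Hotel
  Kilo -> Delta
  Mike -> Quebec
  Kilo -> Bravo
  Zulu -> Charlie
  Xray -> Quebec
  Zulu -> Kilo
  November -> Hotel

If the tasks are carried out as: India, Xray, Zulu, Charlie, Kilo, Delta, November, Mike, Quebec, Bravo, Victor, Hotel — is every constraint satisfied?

No

The sequence places November ahead of Quebec.
But one of the constraints requires Quebec before November, so this ordering violates it.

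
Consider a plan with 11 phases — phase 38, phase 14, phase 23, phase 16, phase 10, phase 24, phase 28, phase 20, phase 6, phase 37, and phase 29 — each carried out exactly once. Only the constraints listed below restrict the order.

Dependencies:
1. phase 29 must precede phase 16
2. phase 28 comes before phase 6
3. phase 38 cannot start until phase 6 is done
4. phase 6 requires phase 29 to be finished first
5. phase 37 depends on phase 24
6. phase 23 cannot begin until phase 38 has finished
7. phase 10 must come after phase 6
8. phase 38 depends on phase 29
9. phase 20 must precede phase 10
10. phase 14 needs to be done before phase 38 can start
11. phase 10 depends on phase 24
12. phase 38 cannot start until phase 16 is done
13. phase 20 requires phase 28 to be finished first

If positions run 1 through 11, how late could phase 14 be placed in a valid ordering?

9

The phases that are forced after phase 14, directly or by a chain of constraints, are phase 38, phase 23. That's 2 phases.
With 2 mandatory successors out of 11 phases total, the latest slot for phase 14 is 11−2 = 9, and it's reachable by doing all non-successors before phase 14.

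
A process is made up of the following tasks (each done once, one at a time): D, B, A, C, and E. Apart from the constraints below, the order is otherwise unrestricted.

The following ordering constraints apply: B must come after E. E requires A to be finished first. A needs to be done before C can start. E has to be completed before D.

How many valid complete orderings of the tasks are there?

A is the only task with nothing required before it, so every ordering starts there.
Systematically extending each partial ordering one task at a time and counting, there are 8 complete orderings.

8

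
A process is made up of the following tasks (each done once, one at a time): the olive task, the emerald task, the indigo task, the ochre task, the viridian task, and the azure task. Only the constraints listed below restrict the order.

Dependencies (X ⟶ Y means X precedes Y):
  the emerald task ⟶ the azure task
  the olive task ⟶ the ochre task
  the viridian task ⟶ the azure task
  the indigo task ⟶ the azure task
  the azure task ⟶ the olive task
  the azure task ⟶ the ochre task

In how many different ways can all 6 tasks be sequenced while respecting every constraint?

6

3 tasks have no prerequisites (the emerald task, the indigo task, the viridian task), so any of them could come first.
Counting all ways to extend the partial order to a total order gives 6.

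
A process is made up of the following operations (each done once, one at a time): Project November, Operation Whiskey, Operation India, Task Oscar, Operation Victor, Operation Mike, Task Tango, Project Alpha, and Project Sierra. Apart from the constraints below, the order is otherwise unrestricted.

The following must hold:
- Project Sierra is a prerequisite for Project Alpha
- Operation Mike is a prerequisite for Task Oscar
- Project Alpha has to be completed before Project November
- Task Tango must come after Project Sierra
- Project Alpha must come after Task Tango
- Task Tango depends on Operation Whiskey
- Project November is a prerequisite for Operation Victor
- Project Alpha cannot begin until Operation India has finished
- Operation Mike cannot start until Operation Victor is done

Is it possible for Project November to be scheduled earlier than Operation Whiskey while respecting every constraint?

The constraints give a chain Operation Whiskey → Task Tango → Project Alpha → Project November, which forces Operation Whiskey before Project November.
Hence Project November can never be scheduled before Operation Whiskey.

No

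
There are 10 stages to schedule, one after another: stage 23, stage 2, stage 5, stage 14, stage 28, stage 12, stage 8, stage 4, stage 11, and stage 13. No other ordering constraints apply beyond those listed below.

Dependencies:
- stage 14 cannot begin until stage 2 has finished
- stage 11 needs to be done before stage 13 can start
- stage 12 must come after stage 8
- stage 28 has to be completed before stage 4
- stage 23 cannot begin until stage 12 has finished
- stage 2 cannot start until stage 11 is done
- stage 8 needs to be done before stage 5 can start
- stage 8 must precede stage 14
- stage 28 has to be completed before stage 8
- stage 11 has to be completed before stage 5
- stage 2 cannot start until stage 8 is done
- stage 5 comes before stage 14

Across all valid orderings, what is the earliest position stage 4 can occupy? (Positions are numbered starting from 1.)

The only stage forced before stage 4 (directly or transitively) is stage 28.
With 1 mandatory predecessor, the earliest stage 4 can sit is position 1+1 = 2, and placing just that one first achieves it.

2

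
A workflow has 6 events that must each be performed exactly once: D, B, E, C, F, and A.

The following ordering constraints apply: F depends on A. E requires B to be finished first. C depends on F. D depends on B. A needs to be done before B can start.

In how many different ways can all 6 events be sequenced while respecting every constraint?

A is the only event with nothing required before it, so every ordering starts there.
Enumerating by repeatedly choosing an available event (one whose prerequisites are all placed) gives 20 distinct complete orderings.

20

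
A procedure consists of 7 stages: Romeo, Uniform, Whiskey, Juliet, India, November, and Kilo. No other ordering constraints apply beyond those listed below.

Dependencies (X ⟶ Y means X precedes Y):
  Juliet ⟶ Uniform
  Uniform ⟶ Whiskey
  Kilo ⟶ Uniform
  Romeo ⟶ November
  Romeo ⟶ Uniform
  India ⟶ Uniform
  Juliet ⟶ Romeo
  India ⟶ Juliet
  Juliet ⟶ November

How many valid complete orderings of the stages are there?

13

The stages with no prerequisites are India, Kilo; any of them can be placed first.
Counting all ways to extend the partial order to a total order gives 13.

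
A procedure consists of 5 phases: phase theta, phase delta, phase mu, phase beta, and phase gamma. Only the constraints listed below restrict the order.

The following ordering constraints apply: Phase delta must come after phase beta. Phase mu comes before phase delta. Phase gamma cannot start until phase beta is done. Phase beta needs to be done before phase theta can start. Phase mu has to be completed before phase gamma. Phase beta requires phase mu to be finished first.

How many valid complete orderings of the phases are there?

Only phase mu has no prerequisites, so it must go first.
Counting all ways to extend the partial order to a total order gives 6.

6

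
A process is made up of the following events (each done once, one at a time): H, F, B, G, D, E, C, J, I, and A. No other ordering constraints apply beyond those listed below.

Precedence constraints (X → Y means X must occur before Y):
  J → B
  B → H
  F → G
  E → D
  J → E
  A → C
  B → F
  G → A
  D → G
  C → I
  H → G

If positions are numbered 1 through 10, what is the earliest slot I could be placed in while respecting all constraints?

10

Every event that must precede I has to come before it. Tracing all chains that end at I, those events are: H, F, B, G, D, E, C, J, A — 9 in total.
With 9 mandatory predecessors, the earliest I can sit is position 9+1 = 10, and placing just those 9 first achieves it.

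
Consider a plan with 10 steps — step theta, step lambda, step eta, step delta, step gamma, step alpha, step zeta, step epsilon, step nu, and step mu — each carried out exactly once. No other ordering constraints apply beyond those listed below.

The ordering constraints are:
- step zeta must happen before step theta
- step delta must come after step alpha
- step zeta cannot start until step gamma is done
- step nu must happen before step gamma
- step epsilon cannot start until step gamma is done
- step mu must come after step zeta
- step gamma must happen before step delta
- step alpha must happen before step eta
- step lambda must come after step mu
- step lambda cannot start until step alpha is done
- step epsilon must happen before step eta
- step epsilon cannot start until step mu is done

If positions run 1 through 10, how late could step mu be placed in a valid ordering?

7

Following every chain forward from step mu, the steps that must come later are step lambda, step eta, step epsilon — 3 of them.
With 3 mandatory successors out of 10 steps total, the latest slot for step mu is 10−3 = 7, and it's reachable by doing all non-successors before step mu.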